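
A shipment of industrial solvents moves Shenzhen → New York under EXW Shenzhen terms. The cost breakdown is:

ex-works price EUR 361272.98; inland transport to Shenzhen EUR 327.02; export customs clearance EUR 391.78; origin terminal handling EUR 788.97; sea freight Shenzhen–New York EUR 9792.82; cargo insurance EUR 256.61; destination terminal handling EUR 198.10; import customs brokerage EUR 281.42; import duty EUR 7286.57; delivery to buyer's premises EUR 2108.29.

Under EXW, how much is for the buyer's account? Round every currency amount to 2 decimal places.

Buyer's account: EUR 21431.58

EXW: the seller makes goods available at their premises; the buyer bears all onward costs.
Seller's account: goods 361272.98 = 361272.98
Buyer's account: inland to port 327.02 + export clearance 391.78 + origin terminal 788.97 + freight 9792.82 + insurance 256.61 + destination terminal 198.10 + brokerage 281.42 + duty 7286.57 + delivery 2108.29 = 21431.58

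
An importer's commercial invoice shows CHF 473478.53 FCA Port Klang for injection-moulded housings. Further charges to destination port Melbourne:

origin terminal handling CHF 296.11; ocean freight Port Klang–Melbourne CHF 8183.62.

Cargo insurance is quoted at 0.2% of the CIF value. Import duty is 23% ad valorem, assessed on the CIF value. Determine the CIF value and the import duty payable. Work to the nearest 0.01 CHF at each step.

CIF value: CHF 482924.11; import duty: CHF 111072.55

Let C be the CIF value. C = FCA price + pre-shipment costs + freight + 0.2% × C
C − 0.2% × C = 473478.53 + 296.11 + 8183.62
0.998 × C = 481958.26
C = 481958.26 / 0.998 = 482924.11
Insurance premium = 0.2% × 482924.11 = 965.85
Import duty = 482924.11 × 23% = 111072.55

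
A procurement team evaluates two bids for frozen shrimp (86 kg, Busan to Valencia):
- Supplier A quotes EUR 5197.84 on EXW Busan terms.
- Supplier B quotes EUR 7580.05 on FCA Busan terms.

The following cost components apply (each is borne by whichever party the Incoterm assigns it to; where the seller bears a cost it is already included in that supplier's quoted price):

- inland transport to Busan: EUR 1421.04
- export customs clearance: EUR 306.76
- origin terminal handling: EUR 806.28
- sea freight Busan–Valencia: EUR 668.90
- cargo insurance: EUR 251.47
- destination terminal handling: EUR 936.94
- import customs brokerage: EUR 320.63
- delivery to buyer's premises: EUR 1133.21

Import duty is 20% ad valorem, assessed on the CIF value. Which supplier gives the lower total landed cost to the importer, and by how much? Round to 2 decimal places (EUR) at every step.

Supplier A (EXW):
CIF value = EXW price + inland to port + export clearance + origin terminal + freight + insurance = 5197.84 + 1421.04 + 306.76 + 806.28 + 668.90 + 251.47 = 8652.29
Import duty = 8652.29 × 20% = 1730.46
Buyer bears (A): 1421.04 + 306.76 + 806.28 + 668.90 + 251.47 + 936.94 + 320.63 + 1133.21 = 5845.23
Landed cost (A) = invoice 5197.84 + 5845.23 + duty 1730.46 = 12773.53
Supplier B (FCA):
CIF value = FCA price + origin terminal + freight + insurance = 7580.05 + 806.28 + 668.90 + 251.47 = 9306.70
Import duty = 9306.70 × 20% = 1861.34
Buyer bears (B): 806.28 + 668.90 + 251.47 + 936.94 + 320.63 + 1133.21 = 4117.43
Landed cost (B) = invoice 7580.05 + 4117.43 + duty 1861.34 = 13558.82
Difference = |12773.53 − 13558.82| = 785.29

Supplier A is cheaper by EUR 785.29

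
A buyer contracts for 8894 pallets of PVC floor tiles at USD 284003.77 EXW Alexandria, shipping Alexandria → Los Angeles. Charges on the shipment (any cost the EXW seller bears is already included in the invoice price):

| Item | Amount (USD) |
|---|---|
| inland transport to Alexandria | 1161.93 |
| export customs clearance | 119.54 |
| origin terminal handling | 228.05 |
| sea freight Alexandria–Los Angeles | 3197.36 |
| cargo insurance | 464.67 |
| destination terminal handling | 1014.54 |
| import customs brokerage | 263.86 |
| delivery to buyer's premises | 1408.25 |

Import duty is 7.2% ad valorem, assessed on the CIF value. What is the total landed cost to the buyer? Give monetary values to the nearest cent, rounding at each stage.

Total landed cost: USD 312682.59

EXW: the seller makes goods available at their premises; the buyer bears all onward costs.
CIF value = EXW price + inland to port + export clearance + origin terminal + freight + insurance = 284003.77 + 1161.93 + 119.54 + 228.05 + 3197.36 + 464.67 = 289175.32
Import duty = 289175.32 × 7.2% = 20820.62
Buyer bears: inland to port 1161.93 + export clearance 119.54 + origin terminal 228.05 + freight 3197.36 + insurance 464.67 + destination terminal 1014.54 + brokerage 263.86 + delivery 1408.25 + duty 20820.62 = 28678.82
Landed cost = invoice 284003.77 + 28678.82 = 312682.59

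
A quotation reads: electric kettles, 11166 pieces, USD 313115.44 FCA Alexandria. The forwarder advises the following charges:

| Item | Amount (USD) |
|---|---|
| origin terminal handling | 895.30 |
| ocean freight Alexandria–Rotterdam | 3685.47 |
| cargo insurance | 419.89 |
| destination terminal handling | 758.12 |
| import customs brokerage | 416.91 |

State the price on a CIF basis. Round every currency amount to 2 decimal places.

Not relevant to the conversion: destination terminal, brokerage — on the buyer under both terms; not part of either seller's price.
From FCA to CIF, the seller additionally bears: origin terminal, freight, insurance.
CIF price = 313115.44 + 895.30 + 3685.47 + 419.89 = 318116.10

CIF price: USD 318116.10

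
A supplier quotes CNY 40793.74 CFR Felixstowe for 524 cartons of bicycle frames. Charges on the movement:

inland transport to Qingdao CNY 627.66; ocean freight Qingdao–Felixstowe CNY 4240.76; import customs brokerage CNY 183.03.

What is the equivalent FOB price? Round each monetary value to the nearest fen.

FOB price: CNY 36552.98

Not relevant to the conversion: inland to port — on the seller under both CFR and FOB; already in the CFR price and stays in the FOB price. brokerage — on the buyer under both terms; not part of either seller's price.
From CFR to FOB, the seller no longer bears: freight.
FOB price = 40793.74 − 4240.76 = 36552.98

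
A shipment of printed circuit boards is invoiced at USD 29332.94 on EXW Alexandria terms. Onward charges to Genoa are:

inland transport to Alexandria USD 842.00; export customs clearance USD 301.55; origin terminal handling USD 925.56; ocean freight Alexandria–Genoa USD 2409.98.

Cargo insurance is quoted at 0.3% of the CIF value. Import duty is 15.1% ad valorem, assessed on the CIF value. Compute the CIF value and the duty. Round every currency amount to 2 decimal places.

CIF value: USD 33913.77; import duty: USD 5120.98

Let C be the CIF value. C = EXW price + pre-shipment costs + freight + 0.3% × C
C − 0.3% × C = 29332.94 + 842.00 + 301.55 + 925.56 + 2409.98
0.997 × C = 33812.03
C = 33812.03 / 0.997 = 33913.77
Insurance premium = 0.3% × 33913.77 = 101.74
Import duty = 33913.77 × 15.1% = 5120.98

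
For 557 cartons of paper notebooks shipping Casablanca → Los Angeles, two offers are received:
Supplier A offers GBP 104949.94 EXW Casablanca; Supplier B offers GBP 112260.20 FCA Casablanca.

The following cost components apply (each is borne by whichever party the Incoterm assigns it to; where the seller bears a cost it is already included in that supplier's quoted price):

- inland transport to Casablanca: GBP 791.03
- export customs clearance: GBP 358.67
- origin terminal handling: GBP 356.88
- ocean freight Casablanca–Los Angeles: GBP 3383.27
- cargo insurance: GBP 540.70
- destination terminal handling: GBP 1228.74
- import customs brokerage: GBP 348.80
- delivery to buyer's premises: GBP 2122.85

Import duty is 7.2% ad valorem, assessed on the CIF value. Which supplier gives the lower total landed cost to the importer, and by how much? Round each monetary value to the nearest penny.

Supplier A is cheaper by GBP 6604.12

Supplier A (EXW):
CIF value = EXW price + inland to port + export clearance + origin terminal + freight + insurance = 104949.94 + 791.03 + 358.67 + 356.88 + 3383.27 + 540.70 = 110380.49
Import duty = 110380.49 × 7.2% = 7947.40
Buyer bears (A): 791.03 + 358.67 + 356.88 + 3383.27 + 540.70 + 1228.74 + 348.80 + 2122.85 = 9130.94
Landed cost (A) = invoice 104949.94 + 9130.94 + duty 7947.40 = 122028.28
Supplier B (FCA):
CIF value = FCA price + origin terminal + freight + insurance = 112260.20 + 356.88 + 3383.27 + 540.70 = 116541.05
Import duty = 116541.05 × 7.2% = 8390.96
Buyer bears (B): 356.88 + 3383.27 + 540.70 + 1228.74 + 348.80 + 2122.85 = 7981.24
Landed cost (B) = invoice 112260.20 + 7981.24 + duty 8390.96 = 128632.40
Difference = |122028.28 − 128632.40| = 6604.12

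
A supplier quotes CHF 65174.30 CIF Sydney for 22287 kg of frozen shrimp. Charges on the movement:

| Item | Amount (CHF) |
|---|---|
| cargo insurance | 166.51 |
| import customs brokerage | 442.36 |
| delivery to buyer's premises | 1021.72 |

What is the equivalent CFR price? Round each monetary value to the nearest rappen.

CFR price: CHF 65007.79

Not relevant to the conversion: brokerage, delivery — on the buyer under both terms; not part of either seller's price.
From CIF to CFR, the seller no longer bears: insurance.
CFR price = 65174.30 − 166.51 = 65007.79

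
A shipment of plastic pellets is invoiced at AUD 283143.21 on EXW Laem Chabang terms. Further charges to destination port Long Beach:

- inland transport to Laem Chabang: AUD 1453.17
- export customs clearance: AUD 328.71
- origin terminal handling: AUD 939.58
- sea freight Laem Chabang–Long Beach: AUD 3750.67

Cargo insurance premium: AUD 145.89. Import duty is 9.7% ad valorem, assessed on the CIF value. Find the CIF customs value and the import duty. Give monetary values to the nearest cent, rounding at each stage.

CIF value: AUD 289761.23; import duty: AUD 28106.84

CIF = EXW price + pre-shipment costs + freight + insurance
CIF = 283143.21 + 1453.17 + 328.71 + 939.58 + 3750.67 + 145.89 = 289761.23
Import duty = 289761.23 × 9.7% = 28106.84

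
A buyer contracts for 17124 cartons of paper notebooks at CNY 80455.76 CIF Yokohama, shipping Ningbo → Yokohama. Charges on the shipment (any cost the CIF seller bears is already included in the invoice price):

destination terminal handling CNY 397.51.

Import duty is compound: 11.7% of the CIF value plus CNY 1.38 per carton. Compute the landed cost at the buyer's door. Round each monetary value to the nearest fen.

Total landed cost: CNY 113897.71

CIF: the seller pays costs through ocean freight and marine insurance to the destination port.
The CIF price already equals the CIF value: 80455.76
Ad valorem component: 80455.76 × 11.7% = 9413.32
Specific component: 17124 × 1.38 = 23631.12
Import duty = 9413.32 + 23631.12 = 33044.44
Buyer bears: destination terminal 397.51 + duty 33044.44 = 33441.95
Landed cost = invoice 80455.76 + 33441.95 = 113897.71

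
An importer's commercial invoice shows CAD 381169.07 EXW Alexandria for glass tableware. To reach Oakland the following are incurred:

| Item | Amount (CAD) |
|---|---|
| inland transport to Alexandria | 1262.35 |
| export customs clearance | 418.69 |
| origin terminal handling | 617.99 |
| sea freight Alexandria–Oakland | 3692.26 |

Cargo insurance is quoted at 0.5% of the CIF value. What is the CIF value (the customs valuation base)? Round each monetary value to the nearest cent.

Let C be the CIF value. C = EXW price + pre-shipment costs + freight + 0.5% × C
C − 0.5% × C = 381169.07 + 1262.35 + 418.69 + 617.99 + 3692.26
0.995 × C = 387160.36
C = 387160.36 / 0.995 = 389105.89
Insurance premium = 0.5% × 389105.89 = 1945.53

CIF value: CAD 389105.89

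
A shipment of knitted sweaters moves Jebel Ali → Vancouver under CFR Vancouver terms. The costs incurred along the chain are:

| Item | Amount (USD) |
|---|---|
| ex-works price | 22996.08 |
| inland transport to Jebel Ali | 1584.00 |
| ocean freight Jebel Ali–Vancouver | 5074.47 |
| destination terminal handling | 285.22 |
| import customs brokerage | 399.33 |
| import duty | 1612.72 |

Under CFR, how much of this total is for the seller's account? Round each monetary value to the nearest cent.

CFR: the seller pays costs through ocean freight to the destination port, but not insurance.
Seller's account: goods 22996.08 + inland to port 1584.00 + freight 5074.47 = 29654.55
Buyer's account: destination terminal 285.22 + brokerage 399.33 + duty 1612.72 = 2297.27

Seller's account: USD 29654.55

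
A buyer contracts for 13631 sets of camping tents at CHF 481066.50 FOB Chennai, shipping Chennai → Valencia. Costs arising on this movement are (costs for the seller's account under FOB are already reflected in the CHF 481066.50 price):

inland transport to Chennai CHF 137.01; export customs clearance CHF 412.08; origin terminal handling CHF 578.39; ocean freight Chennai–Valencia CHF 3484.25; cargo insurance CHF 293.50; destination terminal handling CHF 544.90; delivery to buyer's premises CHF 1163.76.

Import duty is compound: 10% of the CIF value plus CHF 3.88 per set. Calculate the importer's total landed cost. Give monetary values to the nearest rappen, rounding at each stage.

Total landed cost: CHF 587925.62

FOB: the seller bears costs until goods are on board at the origin port; the buyer bears freight, insurance and all costs thereafter.
Already in the invoice (seller's account under FOB): inland to port, export clearance, origin terminal — exclude.
CIF value = FOB price + freight + insurance = 481066.50 + 3484.25 + 293.50 = 484844.25
Ad valorem component: 484844.25 × 10% = 48484.43
Specific component: 13631 × 3.88 = 52888.28
Import duty = 48484.43 + 52888.28 = 101372.71
Buyer bears: freight 3484.25 + insurance 293.50 + destination terminal 544.90 + delivery 1163.76 + duty 101372.71 = 106859.12
Landed cost = invoice 481066.50 + 106859.12 = 587925.62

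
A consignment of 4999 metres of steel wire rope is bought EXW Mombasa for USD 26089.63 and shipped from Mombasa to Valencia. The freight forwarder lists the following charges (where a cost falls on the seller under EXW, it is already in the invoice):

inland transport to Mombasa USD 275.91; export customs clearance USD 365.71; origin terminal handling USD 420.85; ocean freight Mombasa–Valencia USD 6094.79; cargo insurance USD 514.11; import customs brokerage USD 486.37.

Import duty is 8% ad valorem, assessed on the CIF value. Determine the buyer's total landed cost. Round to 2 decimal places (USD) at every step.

EXW: the seller makes goods available at their premises; the buyer bears all onward costs.
CIF value = EXW price + inland to port + export clearance + origin terminal + freight + insurance = 26089.63 + 275.91 + 365.71 + 420.85 + 6094.79 + 514.11 = 33761.00
Import duty = 33761.00 × 8% = 2700.88
Buyer bears: inland to port 275.91 + export clearance 365.71 + origin terminal 420.85 + freight 6094.79 + insurance 514.11 + brokerage 486.37 + duty 2700.88 = 10858.62
Landed cost = invoice 26089.63 + 10858.62 = 36948.25

Total landed cost: USD 36948.25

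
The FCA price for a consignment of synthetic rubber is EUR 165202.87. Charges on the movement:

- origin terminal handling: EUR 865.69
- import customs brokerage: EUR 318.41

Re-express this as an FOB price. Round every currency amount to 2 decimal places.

Not relevant to the conversion: brokerage — on the buyer under both terms; not part of either seller's price.
From FCA to FOB, the seller additionally bears: origin terminal.
FOB price = 165202.87 + 865.69 = 166068.56

FOB price: EUR 166068.56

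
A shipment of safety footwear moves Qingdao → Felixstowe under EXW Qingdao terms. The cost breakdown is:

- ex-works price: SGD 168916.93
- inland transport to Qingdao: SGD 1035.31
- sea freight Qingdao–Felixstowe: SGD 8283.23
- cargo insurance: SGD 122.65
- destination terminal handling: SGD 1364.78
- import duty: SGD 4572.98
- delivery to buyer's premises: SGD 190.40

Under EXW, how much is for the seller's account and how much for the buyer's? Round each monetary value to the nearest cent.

EXW: the seller makes goods available at their premises; the buyer bears all onward costs.
Seller's account: goods 168916.93 = 168916.93
Buyer's account: inland to port 1035.31 + freight 8283.23 + insurance 122.65 + destination terminal 1364.78 + duty 4572.98 + delivery 190.40 = 15569.35

Seller: SGD 168916.93; buyer: SGD 15569.35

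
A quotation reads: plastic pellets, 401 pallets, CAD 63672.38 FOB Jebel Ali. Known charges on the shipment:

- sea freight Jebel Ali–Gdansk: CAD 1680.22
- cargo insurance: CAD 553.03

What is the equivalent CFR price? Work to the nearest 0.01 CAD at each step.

Not relevant to the conversion: insurance — on the buyer under both terms; not part of either seller's price.
From FOB to CFR, the seller additionally bears: freight.
CFR price = 63672.38 + 1680.22 = 65352.60

CFR price: CAD 65352.60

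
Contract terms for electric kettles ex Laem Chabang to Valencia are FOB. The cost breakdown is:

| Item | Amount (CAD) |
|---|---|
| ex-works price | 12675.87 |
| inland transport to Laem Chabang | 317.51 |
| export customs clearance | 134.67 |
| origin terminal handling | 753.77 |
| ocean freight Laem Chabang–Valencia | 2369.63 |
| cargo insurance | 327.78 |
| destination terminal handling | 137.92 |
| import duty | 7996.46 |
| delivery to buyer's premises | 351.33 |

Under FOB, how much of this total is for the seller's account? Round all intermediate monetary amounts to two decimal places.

Seller's account: CAD 13881.82

FOB: the seller bears costs until goods are on board at the origin port; the buyer bears freight, insurance and all costs thereafter.
Seller's account: goods 12675.87 + inland to port 317.51 + export clearance 134.67 + origin terminal 753.77 = 13881.82
Buyer's account: freight 2369.63 + insurance 327.78 + destination terminal 137.92 + duty 7996.46 + delivery 351.33 = 11183.12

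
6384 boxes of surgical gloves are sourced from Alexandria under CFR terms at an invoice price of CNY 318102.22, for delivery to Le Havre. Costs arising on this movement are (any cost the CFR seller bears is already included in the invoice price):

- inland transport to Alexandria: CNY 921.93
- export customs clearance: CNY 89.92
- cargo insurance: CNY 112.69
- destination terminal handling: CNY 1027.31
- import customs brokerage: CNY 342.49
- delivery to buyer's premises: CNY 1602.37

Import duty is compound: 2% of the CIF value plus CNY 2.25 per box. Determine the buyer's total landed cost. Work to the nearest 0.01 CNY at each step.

Total landed cost: CNY 341915.38

CFR: the seller pays costs through ocean freight to the destination port, but not insurance.
Already in the invoice (seller's account under CFR): inland to port, export clearance — exclude.
CIF value = CFR price + insurance = 318102.22 + 112.69 = 318214.91
Ad valorem component: 318214.91 × 2% = 6364.30
Specific component: 6384 × 2.25 = 14364.00
Import duty = 6364.30 + 14364.00 = 20728.30
Buyer bears: insurance 112.69 + destination terminal 1027.31 + brokerage 342.49 + delivery 1602.37 + duty 20728.30 = 23813.16
Landed cost = invoice 318102.22 + 23813.16 = 341915.38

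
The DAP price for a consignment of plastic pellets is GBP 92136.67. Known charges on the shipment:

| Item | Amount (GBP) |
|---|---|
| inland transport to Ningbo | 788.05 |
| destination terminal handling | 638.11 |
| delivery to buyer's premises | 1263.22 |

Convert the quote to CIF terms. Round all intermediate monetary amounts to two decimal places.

CIF price: GBP 90235.34

Not relevant to the conversion: inland to port — on the seller under both DAP and CIF; already in the DAP price and stays in the CIF price.
From DAP to CIF, the seller no longer bears: destination terminal, delivery.
CIF price = 92136.67 − 638.11 − 1263.22 = 90235.34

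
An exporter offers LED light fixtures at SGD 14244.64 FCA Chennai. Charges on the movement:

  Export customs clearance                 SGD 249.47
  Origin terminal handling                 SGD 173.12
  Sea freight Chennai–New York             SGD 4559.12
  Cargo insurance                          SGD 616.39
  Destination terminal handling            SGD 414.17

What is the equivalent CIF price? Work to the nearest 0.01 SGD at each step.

CIF price: SGD 19593.27

Not relevant to the conversion: export clearance — on the seller under both FCA and CIF; already in the FCA price and stays in the CIF price. destination terminal — on the buyer under both terms; not part of either seller's price.
From FCA to CIF, the seller additionally bears: origin terminal, freight, insurance.
CIF price = 14244.64 + 173.12 + 4559.12 + 616.39 = 19593.27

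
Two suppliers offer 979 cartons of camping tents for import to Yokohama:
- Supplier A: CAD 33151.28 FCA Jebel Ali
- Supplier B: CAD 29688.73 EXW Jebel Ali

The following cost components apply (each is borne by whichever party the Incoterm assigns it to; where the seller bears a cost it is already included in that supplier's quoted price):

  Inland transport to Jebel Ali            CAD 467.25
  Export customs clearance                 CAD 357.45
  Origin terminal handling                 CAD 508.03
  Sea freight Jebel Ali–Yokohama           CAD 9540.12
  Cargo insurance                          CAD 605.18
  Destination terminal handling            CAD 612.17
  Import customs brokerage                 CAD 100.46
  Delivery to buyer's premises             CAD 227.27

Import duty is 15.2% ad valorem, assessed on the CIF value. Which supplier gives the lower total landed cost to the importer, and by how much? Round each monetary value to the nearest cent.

Supplier A (FCA):
CIF value = FCA price + origin terminal + freight + insurance = 33151.28 + 508.03 + 9540.12 + 605.18 = 43804.61
Import duty = 43804.61 × 15.2% = 6658.30
Buyer bears (A): 508.03 + 9540.12 + 605.18 + 612.17 + 100.46 + 227.27 = 11593.23
Landed cost (A) = invoice 33151.28 + 11593.23 + duty 6658.30 = 51402.81
Supplier B (EXW):
CIF value = EXW price + inland to port + export clearance + origin terminal + freight + insurance = 29688.73 + 467.25 + 357.45 + 508.03 + 9540.12 + 605.18 = 41166.76
Import duty = 41166.76 × 15.2% = 6257.35
Buyer bears (B): 467.25 + 357.45 + 508.03 + 9540.12 + 605.18 + 612.17 + 100.46 + 227.27 = 12417.93
Landed cost (B) = invoice 29688.73 + 12417.93 + duty 6257.35 = 48364.01
Difference = |51402.81 − 48364.01| = 3038.80

Supplier B is cheaper by CAD 3038.80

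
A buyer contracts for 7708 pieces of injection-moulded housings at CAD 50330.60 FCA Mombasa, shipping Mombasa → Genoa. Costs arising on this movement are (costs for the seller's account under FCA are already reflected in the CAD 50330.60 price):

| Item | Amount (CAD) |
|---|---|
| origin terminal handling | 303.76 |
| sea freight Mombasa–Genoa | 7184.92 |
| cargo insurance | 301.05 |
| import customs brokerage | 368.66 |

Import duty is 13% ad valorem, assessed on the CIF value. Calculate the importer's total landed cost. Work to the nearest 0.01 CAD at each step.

Total landed cost: CAD 66044.63

FCA: the seller delivers export-cleared goods to the carrier; the buyer bears costs from that point.
CIF value = FCA price + origin terminal + freight + insurance = 50330.60 + 303.76 + 7184.92 + 301.05 = 58120.33
Import duty = 58120.33 × 13% = 7555.64
Buyer bears: origin terminal 303.76 + freight 7184.92 + insurance 301.05 + brokerage 368.66 + duty 7555.64 = 15714.03
Landed cost = invoice 50330.60 + 15714.03 = 66044.63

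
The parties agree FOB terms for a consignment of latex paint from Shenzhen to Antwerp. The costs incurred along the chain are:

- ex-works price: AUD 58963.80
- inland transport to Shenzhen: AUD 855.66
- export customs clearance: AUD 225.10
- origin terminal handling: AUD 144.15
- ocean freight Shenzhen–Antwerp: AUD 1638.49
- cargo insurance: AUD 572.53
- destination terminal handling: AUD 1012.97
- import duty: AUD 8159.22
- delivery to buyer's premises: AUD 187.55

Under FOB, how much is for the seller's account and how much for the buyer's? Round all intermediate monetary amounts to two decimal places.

Seller: AUD 60188.71; buyer: AUD 11570.76

FOB: the seller bears costs until goods are on board at the origin port; the buyer bears freight, insurance and all costs thereafter.
Seller's account: goods 58963.80 + inland to port 855.66 + export clearance 225.10 + origin terminal 144.15 = 60188.71
Buyer's account: freight 1638.49 + insurance 572.53 + destination terminal 1012.97 + duty 8159.22 + delivery 187.55 = 11570.76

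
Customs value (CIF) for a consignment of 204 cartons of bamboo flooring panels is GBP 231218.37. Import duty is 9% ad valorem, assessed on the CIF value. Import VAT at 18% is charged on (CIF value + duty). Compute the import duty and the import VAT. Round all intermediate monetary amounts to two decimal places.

Import duty: GBP 20809.65; import VAT: GBP 45365.04

Import duty = 231218.37 × 9% = 20809.65
VAT base = CIF + duty = 231218.37 + 20809.65 = 252028.02
Import VAT = 252028.02 × 18% = 45365.04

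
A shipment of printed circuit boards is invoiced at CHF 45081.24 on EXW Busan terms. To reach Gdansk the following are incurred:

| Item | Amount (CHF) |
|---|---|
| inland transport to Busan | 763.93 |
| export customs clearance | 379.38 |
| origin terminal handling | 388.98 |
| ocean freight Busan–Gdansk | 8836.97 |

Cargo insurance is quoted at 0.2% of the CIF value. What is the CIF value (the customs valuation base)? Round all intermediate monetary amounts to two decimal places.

Let C be the CIF value. C = EXW price + pre-shipment costs + freight + 0.2% × C
C − 0.2% × C = 45081.24 + 763.93 + 379.38 + 388.98 + 8836.97
0.998 × C = 55450.50
C = 55450.50 / 0.998 = 55561.62
Insurance premium = 0.2% × 55561.62 = 111.12

CIF value: CHF 55561.62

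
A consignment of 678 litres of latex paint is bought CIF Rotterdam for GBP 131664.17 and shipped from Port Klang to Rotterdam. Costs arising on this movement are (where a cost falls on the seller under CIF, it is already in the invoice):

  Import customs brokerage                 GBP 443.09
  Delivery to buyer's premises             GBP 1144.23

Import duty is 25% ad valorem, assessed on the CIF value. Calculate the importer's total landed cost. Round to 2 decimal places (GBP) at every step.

Total landed cost: GBP 166167.53

CIF: the seller pays costs through ocean freight and marine insurance to the destination port.
The CIF price already equals the CIF value: 131664.17
Import duty = 131664.17 × 25% = 32916.04
Buyer bears: brokerage 443.09 + delivery 1144.23 + duty 32916.04 = 34503.36
Landed cost = invoice 131664.17 + 34503.36 = 166167.53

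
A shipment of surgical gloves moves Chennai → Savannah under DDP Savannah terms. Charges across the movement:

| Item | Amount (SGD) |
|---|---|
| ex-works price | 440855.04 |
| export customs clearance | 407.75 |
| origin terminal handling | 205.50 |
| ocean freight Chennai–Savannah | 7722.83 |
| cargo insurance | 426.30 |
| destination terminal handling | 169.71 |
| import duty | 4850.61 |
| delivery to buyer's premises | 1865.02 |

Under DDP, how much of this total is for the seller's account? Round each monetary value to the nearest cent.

DDP: the seller bears all costs including import duty.
Seller's account: goods 440855.04 + export clearance 407.75 + origin terminal 205.50 + freight 7722.83 + insurance 426.30 + destination terminal 169.71 + duty 4850.61 + delivery 1865.02 = 456502.76
Buyer's account: 0.00

Seller's account: SGD 456502.76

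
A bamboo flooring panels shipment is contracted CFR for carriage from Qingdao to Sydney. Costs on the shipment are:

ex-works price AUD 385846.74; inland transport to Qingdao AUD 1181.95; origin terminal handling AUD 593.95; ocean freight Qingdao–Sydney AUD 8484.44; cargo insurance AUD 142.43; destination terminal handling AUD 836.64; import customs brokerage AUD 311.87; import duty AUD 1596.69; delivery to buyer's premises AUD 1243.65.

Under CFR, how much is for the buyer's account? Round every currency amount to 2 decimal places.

CFR: the seller pays costs through ocean freight to the destination port, but not insurance.
Seller's account: goods 385846.74 + inland to port 1181.95 + origin terminal 593.95 + freight 8484.44 = 396107.08
Buyer's account: insurance 142.43 + destination terminal 836.64 + brokerage 311.87 + duty 1596.69 + delivery 1243.65 = 4131.28

Buyer's account: AUD 4131.28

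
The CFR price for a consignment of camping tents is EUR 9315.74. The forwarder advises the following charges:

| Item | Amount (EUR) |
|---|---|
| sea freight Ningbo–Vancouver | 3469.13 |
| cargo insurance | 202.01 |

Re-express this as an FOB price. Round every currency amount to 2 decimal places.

Not relevant to the conversion: insurance — on the buyer under both terms; not part of either seller's price.
From CFR to FOB, the seller no longer bears: freight.
FOB price = 9315.74 − 3469.13 = 5846.61

FOB price: EUR 5846.61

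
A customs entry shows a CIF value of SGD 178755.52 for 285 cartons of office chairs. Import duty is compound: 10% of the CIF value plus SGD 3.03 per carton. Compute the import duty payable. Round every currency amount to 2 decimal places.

Ad valorem component: 178755.52 × 10% = 17875.55
Specific component: 285 × 3.03 = 863.55
Import duty = 17875.55 + 863.55 = 18739.10

Import duty: SGD 18739.10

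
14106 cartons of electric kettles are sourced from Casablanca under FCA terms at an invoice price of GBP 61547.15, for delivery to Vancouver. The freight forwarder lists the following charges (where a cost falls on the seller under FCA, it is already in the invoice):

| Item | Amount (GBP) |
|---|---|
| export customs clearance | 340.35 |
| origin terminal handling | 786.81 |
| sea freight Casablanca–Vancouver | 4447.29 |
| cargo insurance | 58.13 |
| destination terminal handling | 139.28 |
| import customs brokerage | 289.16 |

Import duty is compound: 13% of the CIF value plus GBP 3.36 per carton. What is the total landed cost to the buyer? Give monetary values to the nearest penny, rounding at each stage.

FCA: the seller delivers export-cleared goods to the carrier; the buyer bears costs from that point.
Already in the invoice (seller's account under FCA): export clearance — exclude.
CIF value = FCA price + origin terminal + freight + insurance = 61547.15 + 786.81 + 4447.29 + 58.13 = 66839.38
Ad valorem component: 66839.38 × 13% = 8689.12
Specific component: 14106 × 3.36 = 47396.16
Import duty = 8689.12 + 47396.16 = 56085.28
Buyer bears: origin terminal 786.81 + freight 4447.29 + insurance 58.13 + destination terminal 139.28 + brokerage 289.16 + duty 56085.28 = 61805.95
Landed cost = invoice 61547.15 + 61805.95 = 123353.10

Total landed cost: GBP 123353.10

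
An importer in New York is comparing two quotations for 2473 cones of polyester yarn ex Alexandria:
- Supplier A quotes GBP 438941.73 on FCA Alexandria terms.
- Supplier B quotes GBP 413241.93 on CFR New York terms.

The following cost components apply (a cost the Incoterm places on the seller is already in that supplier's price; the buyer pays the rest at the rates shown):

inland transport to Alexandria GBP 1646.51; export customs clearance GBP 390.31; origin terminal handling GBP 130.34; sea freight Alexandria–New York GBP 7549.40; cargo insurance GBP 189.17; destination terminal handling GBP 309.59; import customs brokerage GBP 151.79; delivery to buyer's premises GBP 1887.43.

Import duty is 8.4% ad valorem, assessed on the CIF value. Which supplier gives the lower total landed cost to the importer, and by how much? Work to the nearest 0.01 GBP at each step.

Supplier A (FCA):
CIF value = FCA price + origin terminal + freight + insurance = 438941.73 + 130.34 + 7549.40 + 189.17 = 446810.64
Import duty = 446810.64 × 8.4% = 37532.09
Buyer bears (A): 130.34 + 7549.40 + 189.17 + 309.59 + 151.79 + 1887.43 = 10217.72
Landed cost (A) = invoice 438941.73 + 10217.72 + duty 37532.09 = 486691.54
Supplier B (CFR):
CIF value = CFR price + insurance = 413241.93 + 189.17 = 413431.10
Import duty = 413431.10 × 8.4% = 34728.21
Buyer bears (B): 189.17 + 309.59 + 151.79 + 1887.43 = 2537.98
Landed cost (B) = invoice 413241.93 + 2537.98 + duty 34728.21 = 450508.12
Difference = |486691.54 − 450508.12| = 36183.42

Supplier B is cheaper by GBP 36183.42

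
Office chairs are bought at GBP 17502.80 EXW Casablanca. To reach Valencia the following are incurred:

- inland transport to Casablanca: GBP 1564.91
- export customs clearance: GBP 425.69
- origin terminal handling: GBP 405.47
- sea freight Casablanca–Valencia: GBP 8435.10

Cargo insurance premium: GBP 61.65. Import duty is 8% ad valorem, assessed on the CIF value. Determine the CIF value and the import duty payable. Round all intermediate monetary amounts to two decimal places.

CIF = EXW price + pre-shipment costs + freight + insurance
CIF = 17502.80 + 1564.91 + 425.69 + 405.47 + 8435.10 + 61.65 = 28395.62
Import duty = 28395.62 × 8% = 2271.65

CIF value: GBP 28395.62; import duty: GBP 2271.65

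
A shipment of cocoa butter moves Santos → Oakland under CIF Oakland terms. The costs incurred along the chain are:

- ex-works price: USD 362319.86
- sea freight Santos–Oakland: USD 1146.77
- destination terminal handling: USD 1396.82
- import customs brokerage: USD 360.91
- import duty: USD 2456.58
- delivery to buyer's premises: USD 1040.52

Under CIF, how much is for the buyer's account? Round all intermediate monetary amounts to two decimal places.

CIF: the seller pays costs through ocean freight and marine insurance to the destination port.
Seller's account: goods 362319.86 + freight 1146.77 = 363466.63
Buyer's account: destination terminal 1396.82 + brokerage 360.91 + duty 2456.58 + delivery 1040.52 = 5254.83

Buyer's account: USD 5254.83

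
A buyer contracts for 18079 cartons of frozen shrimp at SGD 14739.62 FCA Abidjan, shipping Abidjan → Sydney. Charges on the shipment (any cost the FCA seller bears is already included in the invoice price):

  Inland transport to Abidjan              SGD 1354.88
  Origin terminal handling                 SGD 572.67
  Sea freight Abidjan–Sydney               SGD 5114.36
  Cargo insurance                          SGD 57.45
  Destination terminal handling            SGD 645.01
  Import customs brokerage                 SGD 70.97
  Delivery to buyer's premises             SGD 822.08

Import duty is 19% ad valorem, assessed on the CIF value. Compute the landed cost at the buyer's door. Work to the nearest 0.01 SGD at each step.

Total landed cost: SGD 25914.14

FCA: the seller delivers export-cleared goods to the carrier; the buyer bears costs from that point.
Already in the invoice (seller's account under FCA): inland to port — exclude.
CIF value = FCA price + origin terminal + freight + insurance = 14739.62 + 572.67 + 5114.36 + 57.45 = 20484.10
Import duty = 20484.10 × 19% = 3891.98
Buyer bears: origin terminal 572.67 + freight 5114.36 + insurance 57.45 + destination terminal 645.01 + brokerage 70.97 + delivery 822.08 + duty 3891.98 = 11174.52
Landed cost = invoice 14739.62 + 11174.52 = 25914.14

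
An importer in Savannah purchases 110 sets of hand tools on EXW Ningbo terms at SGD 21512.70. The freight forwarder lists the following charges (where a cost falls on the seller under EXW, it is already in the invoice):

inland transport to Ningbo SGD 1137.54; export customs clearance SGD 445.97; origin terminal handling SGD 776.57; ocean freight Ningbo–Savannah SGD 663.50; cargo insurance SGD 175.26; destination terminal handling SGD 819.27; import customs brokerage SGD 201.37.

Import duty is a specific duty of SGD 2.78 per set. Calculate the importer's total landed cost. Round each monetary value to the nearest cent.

Total landed cost: SGD 26037.98

EXW: the seller makes goods available at their premises; the buyer bears all onward costs.
CIF value = EXW price + inland to port + export clearance + origin terminal + freight + insurance = 21512.70 + 1137.54 + 445.97 + 776.57 + 663.50 + 175.26 = 24711.54
Import duty = 110 × 2.78 = 305.80
Buyer bears: inland to port 1137.54 + export clearance 445.97 + origin terminal 776.57 + freight 663.50 + insurance 175.26 + destination terminal 819.27 + brokerage 201.37 + duty 305.80 = 4525.28
Landed cost = invoice 21512.70 + 4525.28 = 26037.98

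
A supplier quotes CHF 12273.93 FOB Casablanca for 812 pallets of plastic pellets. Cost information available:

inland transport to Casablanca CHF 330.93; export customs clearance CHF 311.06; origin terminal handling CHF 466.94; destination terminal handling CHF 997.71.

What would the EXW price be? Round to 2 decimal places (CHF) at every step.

Not relevant to the conversion: destination terminal — on the buyer under both terms; not part of either seller's price.
From FOB to EXW, the seller no longer bears: inland to port, export clearance, origin terminal.
EXW price = 12273.93 − 330.93 − 311.06 − 466.94 = 11165.00

EXW price: CHF 11165.00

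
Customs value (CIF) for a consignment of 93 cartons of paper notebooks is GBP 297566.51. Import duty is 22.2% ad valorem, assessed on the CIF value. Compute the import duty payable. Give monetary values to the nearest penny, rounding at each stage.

Import duty = 297566.51 × 22.2% = 66059.77

Import duty: GBP 66059.77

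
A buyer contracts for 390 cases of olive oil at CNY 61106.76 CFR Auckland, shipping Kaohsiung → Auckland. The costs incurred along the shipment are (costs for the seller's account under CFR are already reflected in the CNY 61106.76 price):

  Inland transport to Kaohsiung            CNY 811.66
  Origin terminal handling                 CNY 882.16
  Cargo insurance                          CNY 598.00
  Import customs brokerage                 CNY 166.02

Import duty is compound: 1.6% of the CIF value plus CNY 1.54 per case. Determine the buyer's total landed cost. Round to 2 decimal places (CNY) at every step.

Total landed cost: CNY 63458.66

CFR: the seller pays costs through ocean freight to the destination port, but not insurance.
Already in the invoice (seller's account under CFR): inland to port, origin terminal — exclude.
CIF value = CFR price + insurance = 61106.76 + 598.00 = 61704.76
Ad valorem component: 61704.76 × 1.6% = 987.28
Specific component: 390 × 1.54 = 600.60
Import duty = 987.28 + 600.60 = 1587.88
Buyer bears: insurance 598.00 + brokerage 166.02 + duty 1587.88 = 2351.90
Landed cost = invoice 61106.76 + 2351.90 = 63458.66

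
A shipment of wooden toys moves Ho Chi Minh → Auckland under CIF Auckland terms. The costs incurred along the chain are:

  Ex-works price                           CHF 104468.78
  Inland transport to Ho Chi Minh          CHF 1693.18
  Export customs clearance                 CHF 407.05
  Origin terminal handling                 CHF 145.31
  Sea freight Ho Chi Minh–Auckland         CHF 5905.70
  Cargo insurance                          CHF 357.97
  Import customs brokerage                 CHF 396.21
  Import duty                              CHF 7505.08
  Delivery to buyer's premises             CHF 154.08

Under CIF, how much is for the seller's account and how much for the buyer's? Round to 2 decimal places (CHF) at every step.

CIF: the seller pays costs through ocean freight and marine insurance to the destination port.
Seller's account: goods 104468.78 + inland to port 1693.18 + export clearance 407.05 + origin terminal 145.31 + freight 5905.70 + insurance 357.97 = 112977.99
Buyer's account: brokerage 396.21 + duty 7505.08 + delivery 154.08 = 8055.37

Seller: CHF 112977.99; buyer: CHF 8055.37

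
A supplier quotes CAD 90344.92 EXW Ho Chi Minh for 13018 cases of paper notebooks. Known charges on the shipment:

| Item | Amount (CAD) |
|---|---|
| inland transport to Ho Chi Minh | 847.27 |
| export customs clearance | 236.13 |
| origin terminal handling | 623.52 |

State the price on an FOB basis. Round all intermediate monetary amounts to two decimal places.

From EXW to FOB, the seller additionally bears: inland to port, export clearance, origin terminal.
FOB price = 90344.92 + 847.27 + 236.13 + 623.52 = 92051.84

FOB price: CAD 92051.84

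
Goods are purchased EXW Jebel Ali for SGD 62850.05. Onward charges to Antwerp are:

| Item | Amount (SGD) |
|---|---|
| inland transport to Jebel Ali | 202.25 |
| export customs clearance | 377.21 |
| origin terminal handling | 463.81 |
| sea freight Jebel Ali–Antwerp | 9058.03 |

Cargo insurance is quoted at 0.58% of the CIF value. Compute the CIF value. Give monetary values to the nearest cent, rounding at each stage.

CIF value: SGD 73376.94

Let C be the CIF value. C = EXW price + pre-shipment costs + freight + 0.58% × C
C − 0.58% × C = 62850.05 + 202.25 + 377.21 + 463.81 + 9058.03
0.9942 × C = 72951.35
C = 72951.35 / 0.9942 = 73376.94
Insurance premium = 0.58% × 73376.94 = 425.59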